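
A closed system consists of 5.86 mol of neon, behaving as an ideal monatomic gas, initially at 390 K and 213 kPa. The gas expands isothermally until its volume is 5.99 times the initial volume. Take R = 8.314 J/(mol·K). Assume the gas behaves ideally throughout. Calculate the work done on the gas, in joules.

V₁ = nRT₁/P₁ = 5.86×8.314×390/213 = 89.2 L.
Isothermal: T stays 390 K; PV = const ⇒ V₂ = 534 L, P₂ = 35.6 kPa.
W = nRT ln(V₂/V₁) = 5.86×8.314×390×ln(5.99) = 34000 J.
Work done on the gas = −W_by = -34000 J.

-34000 J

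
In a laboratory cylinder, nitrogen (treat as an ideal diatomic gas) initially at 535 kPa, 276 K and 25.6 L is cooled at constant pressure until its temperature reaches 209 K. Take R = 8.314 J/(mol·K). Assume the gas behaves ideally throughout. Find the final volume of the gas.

Isobaric: P stays 535 kPa; V/T = const ⇒ T₂ = 209 K, V₂ = 19.4 L.

19.4 L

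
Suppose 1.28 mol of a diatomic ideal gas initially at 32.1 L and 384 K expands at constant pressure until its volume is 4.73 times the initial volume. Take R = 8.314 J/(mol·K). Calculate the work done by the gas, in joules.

P₁ = nRT₁/V₁ = 1.28×8.314×384/32.1 = 127 kPa.
Isobaric: P stays 127 kPa; V/T = const ⇒ T₂ = 1820 K, V₂ = 152 L.
W = PΔV = 127×(152−32.1) kPa·L = 15200 J.

15200 J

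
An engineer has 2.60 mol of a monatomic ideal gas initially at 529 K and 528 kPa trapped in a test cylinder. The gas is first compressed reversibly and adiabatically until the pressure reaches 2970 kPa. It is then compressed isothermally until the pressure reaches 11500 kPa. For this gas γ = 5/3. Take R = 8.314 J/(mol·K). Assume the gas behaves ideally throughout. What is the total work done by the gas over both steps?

V₁ = nRT₁/P₁ = 2.60×8.314×529/528 = 21.7 L.
Step 1 — Adiabatic: T₂/T₁ = (P₂/P₁)^((γ−1)/γ) ⇒ T₂ = 529×(5.62)^0.400 = 1060 K; V₂ = 7.68 L.
ΔU = nCvΔT = 2.60×12.5×(1060−529) = 17100 J.
Q = 0 for an adiabatic process, so W = −ΔU = -17100 J.
State after step 1: P = 2970 kPa, V = 7.68 L, T = 1060 K.
Step 2 — Isothermal: T stays 1060 K; PV = const ⇒ V₂ = 1.98 L, P₂ = 11500 kPa.
ΔU = 0 (ideal gas, T constant).
W = nRT ln(V₂/V₁) = 2.60×8.314×1060×ln(0.258) = -30900 J.
Q = ΔU + W = -30900 J.
Net over both steps: W = -48000 J, Q = -30900 J, ΔU = 17100 J.

-48000 J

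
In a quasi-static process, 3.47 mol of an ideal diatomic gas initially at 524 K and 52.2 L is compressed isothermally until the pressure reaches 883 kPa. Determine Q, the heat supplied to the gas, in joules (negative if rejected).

P₁ = nRT₁/V₁ = 3.47×8.314×524/52.2 = 290 kPa.
Isothermal: T stays 524 K; PV = const ⇒ V₂ = 17.1 L, P₂ = 883 kPa.
ΔU = 0 (ideal gas, T constant).
W = nRT ln(V₂/V₁) = 3.47×8.314×524×ln(0.328) = -16900 J.
Q = ΔU + W = -16900 J.

-16900 J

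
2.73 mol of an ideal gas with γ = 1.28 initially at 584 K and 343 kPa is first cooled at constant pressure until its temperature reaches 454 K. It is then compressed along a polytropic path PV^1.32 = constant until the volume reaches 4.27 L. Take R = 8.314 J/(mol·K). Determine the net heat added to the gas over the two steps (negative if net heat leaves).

V₁ = nRT₁/P₁ = 2.73×8.314×584/343 = 38.6 L.
Step 1 — Isobaric: P stays 343 kPa; V/T = const ⇒ T₂ = 454 K, V₂ = 30.0 L.
W = PΔV = 343×(30.0−38.6) kPa·L = -2950 J.
ΔU = nCvΔT = 2.73×29.7×(454−584) = -10500 J.
Q = ΔU + W = nCpΔT = -13500 J.
State after step 1: P = 343 kPa, V = 30.0 L, T = 454 K.
Step 2 — Polytropic n=1.32: T₂ = T₁(V₁/V₂)^(n−1) = 454×(7.04)^0.32 = 848 K; P₂ = P₁(V₁/V₂)^n = 4510 kPa.
W = (P₁V₁−P₂V₂)/(n−1) = (343×30.0−4510×4.27)/0.32 = -27900 J.
ΔU = nCvΔT = 2.73×29.7×(848−454) = 31900 J.
Q = ΔU + W = 3990 J.
Net over both steps: W = -30900 J, Q = -9500 J, ΔU = 21400 J.

-9500 J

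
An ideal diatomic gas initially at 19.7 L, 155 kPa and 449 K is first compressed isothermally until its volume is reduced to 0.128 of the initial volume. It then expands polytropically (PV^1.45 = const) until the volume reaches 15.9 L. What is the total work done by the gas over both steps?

n = P₁V₁/(RT₁) = 155×19.7/(8.314×449) = 0.818 mol.
Step 1 — Isothermal: T stays 449 K; PV = const ⇒ V₂ = 2.52 L, P₂ = 1210 kPa.
ΔU = 0 (ideal gas, T constant).
W = nRT ln(V₂/V₁) = 0.818×8.314×449×ln(0.128) = -6280 J.
Q = ΔU + W = -6280 J.
State after step 1: P = 1210 kPa, V = 2.52 L, T = 449 K.
Step 2 — Polytropic n=1.45: T₂ = T₁(V₁/V₂)^(n−1) = 449×(0.159)^0.45 = 196 K; P₂ = P₁(V₁/V₂)^n = 83.9 kPa.
W = (P₁V₁−P₂V₂)/(n−1) = (1210×2.52−83.9×15.9)/0.45 = 3820 J.
ΔU = nCvΔT = 0.818×20.8×(196−449) = -4300 J.
Q = ΔU + W = -478 J.
Net over both steps: W = -2450 J, Q = -6750 J, ΔU = -4300 J.

-2450 J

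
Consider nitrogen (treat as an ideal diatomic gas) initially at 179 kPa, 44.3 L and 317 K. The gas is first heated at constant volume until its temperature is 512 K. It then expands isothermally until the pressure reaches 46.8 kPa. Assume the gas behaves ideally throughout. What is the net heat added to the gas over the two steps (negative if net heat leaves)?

35500 J

n = P₁V₁/(RT₁) = 179×44.3/(8.314×317) = 3.01 mol.
Step 1 — Isochoric: V stays 44.3 L; P/T = const ⇒ T₂ = 512 K, P₂ = 289 kPa.
W = 0 (no volume change).
ΔU = nCvΔT = 3.01×20.8×(512−317) = 12200 J.
Q = ΔU = 12200 J.
State after step 1: P = 289 kPa, V = 44.3 L, T = 512 K.
Step 2 — Isothermal: T stays 512 K; PV = const ⇒ V₂ = 274 L, P₂ = 46.8 kPa.
ΔU = 0 (ideal gas, T constant).
W = nRT ln(V₂/V₁) = 3.01×8.314×512×ln(6.18) = 23300 J.
Q = ΔU + W = 23300 J.
Net over both steps: W = 23300 J, Q = 35500 J, ΔU = 12200 J.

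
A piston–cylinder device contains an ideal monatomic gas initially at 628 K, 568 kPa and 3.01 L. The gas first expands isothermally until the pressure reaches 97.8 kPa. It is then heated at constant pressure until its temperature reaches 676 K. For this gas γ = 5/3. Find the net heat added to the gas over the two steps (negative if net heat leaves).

n = P₁V₁/(RT₁) = 568×3.01/(8.314×628) = 0.327 mol.
Step 1 — Isothermal: T stays 628 K; PV = const ⇒ V₂ = 17.5 L, P₂ = 97.8 kPa.
ΔU = 0 (ideal gas, T constant).
W = nRT ln(V₂/V₁) = 0.327×8.314×628×ln(5.81) = 3010 J.
Q = ΔU + W = 3010 J.
State after step 1: P = 97.8 kPa, V = 17.5 L, T = 628 K.
Step 2 — Isobaric: P stays 97.8 kPa; V/T = const ⇒ T₂ = 676 K, V₂ = 18.8 L.
W = PΔV = 97.8×(18.8−17.5) kPa·L = 131 J.
ΔU = nCvΔT = 0.327×12.5×(676−628) = 196 J.
Q = ΔU + W = nCpΔT = 327 J.
Net over both steps: W = 3140 J, Q = 3330 J, ΔU = 196 J.

3330 J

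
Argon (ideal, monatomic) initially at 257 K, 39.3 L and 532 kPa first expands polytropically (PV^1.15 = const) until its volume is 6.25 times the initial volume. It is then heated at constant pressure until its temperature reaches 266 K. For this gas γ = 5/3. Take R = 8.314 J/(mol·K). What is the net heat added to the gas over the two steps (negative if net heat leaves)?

40400 J

n = P₁V₁/(RT₁) = 532×39.3/(8.314×257) = 9.79 mol.
Step 1 — Polytropic n=1.15: T₂ = T₁(V₁/V₂)^(n−1) = 257×(0.160)^0.15 = 195 K; P₂ = P₁(V₁/V₂)^n = 64.7 kPa.
W = (P₁V₁−P₂V₂)/(n−1) = (532×39.3−64.7×246)/0.15 = 33500 J.
ΔU = nCvΔT = 9.79×12.5×(195−257) = -7540 J.
Q = ΔU + W = 26000 J.
State after step 1: P = 64.7 kPa, V = 246 L, T = 195 K.
Step 2 — Isobaric: P stays 64.7 kPa; V/T = const ⇒ T₂ = 266 K, V₂ = 335 L.
W = PΔV = 64.7×(335−246) kPa·L = 5760 J.
ΔU = nCvΔT = 9.79×12.5×(266−195) = 8640 J.
Q = ΔU + W = nCpΔT = 14400 J.
Net over both steps: W = 39300 J, Q = 40400 J, ΔU = 1100 J.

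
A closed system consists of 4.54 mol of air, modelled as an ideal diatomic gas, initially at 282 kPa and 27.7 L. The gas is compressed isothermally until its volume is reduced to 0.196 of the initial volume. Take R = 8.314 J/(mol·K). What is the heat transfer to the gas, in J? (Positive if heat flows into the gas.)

T₁ = P₁V₁/(nR) = 282×27.7/(4.54×8.314) = 207 K.
Isothermal: T stays 207 K; PV = const ⇒ V₂ = 5.43 L, P₂ = 1440 kPa.
ΔU = 0 (ideal gas, T constant).
W = nRT ln(V₂/V₁) = 4.54×8.314×207×ln(0.196) = -12700 J.
Q = ΔU + W = -12700 J.

-12700 J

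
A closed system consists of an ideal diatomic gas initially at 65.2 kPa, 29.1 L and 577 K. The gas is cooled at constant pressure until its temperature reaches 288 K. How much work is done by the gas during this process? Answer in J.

n = P₁V₁/(RT₁) = 65.2×29.1/(8.314×577) = 0.396 mol.
Isobaric: P stays 65.2 kPa; V/T = const ⇒ T₂ = 288 K, V₂ = 14.5 L.
W = PΔV = 65.2×(14.5−29.1) kPa·L = -950 J.

-950 J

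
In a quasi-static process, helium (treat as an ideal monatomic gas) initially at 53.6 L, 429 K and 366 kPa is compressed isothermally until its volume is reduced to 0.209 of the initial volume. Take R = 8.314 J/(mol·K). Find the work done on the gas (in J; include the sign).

30700 J

n = P₁V₁/(RT₁) = 366×53.6/(8.314×429) = 5.50 mol.
Isothermal: T stays 429 K; PV = const ⇒ V₂ = 11.2 L, P₂ = 1750 kPa.
W = nRT ln(V₂/V₁) = 5.50×8.314×429×ln(0.209) = -30700 J.
Work done on the gas = −W_by = 30700 J.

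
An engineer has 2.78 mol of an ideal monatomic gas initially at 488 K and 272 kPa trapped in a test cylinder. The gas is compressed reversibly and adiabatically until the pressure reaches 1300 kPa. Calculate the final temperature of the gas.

V₁ = nRT₁/P₁ = 2.78×8.314×488/272 = 41.5 L.
Adiabatic: T₂/T₁ = (P₂/P₁)^((γ−1)/γ) ⇒ T₂ = 488×(4.78)^0.400 = 912 K; V₂ = 16.2 L.

912 K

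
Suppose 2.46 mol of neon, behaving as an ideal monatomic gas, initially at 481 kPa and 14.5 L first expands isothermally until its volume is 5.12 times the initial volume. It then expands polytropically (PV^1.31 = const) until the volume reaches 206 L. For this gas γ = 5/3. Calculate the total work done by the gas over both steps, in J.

17500 J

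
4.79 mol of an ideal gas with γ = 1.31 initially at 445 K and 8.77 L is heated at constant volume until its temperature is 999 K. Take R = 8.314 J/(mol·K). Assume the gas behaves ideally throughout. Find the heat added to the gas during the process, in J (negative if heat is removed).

P₁ = nRT₁/V₁ = 4.79×8.314×445/8.77 = 2020 kPa.
Isochoric: V stays 8.77 L; P/T = const ⇒ T₂ = 999 K, P₂ = 4540 kPa.
W = 0 (no volume change).
ΔU = nCvΔT = 4.79×26.8×(999−445) = 71200 J.
Q = ΔU = 71200 J.

71200 J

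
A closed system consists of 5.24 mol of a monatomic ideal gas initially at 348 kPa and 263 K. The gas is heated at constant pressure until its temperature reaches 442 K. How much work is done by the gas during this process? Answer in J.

7800 J

V₁ = nRT₁/P₁ = 5.24×8.314×263/348 = 32.9 L.
Isobaric: P stays 348 kPa; V/T = const ⇒ T₂ = 442 K, V₂ = 55.3 L.
W = PΔV = 348×(55.3−32.9) kPa·L = 7800 J.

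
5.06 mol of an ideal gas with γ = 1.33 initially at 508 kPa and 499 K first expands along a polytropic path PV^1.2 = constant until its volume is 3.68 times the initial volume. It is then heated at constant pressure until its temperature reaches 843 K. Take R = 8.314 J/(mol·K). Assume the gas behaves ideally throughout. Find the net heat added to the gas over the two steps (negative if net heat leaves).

87200 J

V₁ = nRT₁/P₁ = 5.06×8.314×499/508 = 41.3 L.
Step 1 — Polytropic n=1.2: T₂ = T₁(V₁/V₂)^(n−1) = 499×(0.272)^0.20 = 385 K; P₂ = P₁(V₁/V₂)^n = 106 kPa.
W = (P₁V₁−P₂V₂)/(n−1) = (508×41.3−106×152)/0.20 = 24100 J.
ΔU = nCvΔT = 5.06×25.2×(385−499) = -14600 J.
Q = ΔU + W = 9490 J.
State after step 1: P = 106 kPa, V = 152 L, T = 385 K.
Step 2 — Isobaric: P stays 106 kPa; V/T = const ⇒ T₂ = 843 K, V₂ = 333 L.
W = PΔV = 106×(333−152) kPa·L = 19300 J.
ΔU = nCvΔT = 5.06×25.2×(843−385) = 58400 J.
Q = ΔU + W = nCpΔT = 77700 J.
Net over both steps: W = 43400 J, Q = 87200 J, ΔU = 43900 J.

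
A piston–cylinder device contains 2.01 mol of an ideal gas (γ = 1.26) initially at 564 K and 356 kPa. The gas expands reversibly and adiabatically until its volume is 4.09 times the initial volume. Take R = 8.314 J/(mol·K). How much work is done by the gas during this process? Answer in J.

11100 J

V₁ = nRT₁/P₁ = 2.01×8.314×564/356 = 26.5 L.
Adiabatic: TV^(γ−1) = const ⇒ T₂ = 564×(0.244)^0.260 = 391 K; PV^γ = const ⇒ P₂ = 60.4 kPa.
ΔU = nCvΔT = 2.01×32.0×(391−564) = -11100 J.
Q = 0 for an adiabatic process, so W = −ΔU = 11100 J.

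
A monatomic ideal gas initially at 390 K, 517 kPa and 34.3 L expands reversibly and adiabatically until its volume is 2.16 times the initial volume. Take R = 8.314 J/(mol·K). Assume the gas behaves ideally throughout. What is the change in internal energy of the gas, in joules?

n = P₁V₁/(RT₁) = 517×34.3/(8.314×390) = 5.47 mol.
Adiabatic: TV^(γ−1) = const ⇒ T₂ = 390×(0.463)^0.667 = 233 K; PV^γ = const ⇒ P₂ = 143 kPa.
For an ideal gas ΔU = nCvΔT with Cv = (3/2)R = 12.5 J/(mol·K).
ΔU = 5.47×12.5×(233−390) = -10700 J.

-10700 J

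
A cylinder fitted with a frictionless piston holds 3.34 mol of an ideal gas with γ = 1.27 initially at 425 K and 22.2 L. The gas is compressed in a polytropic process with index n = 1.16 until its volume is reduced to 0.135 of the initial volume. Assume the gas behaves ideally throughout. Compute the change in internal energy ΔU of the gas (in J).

P₁ = nRT₁/V₁ = 3.34×8.314×425/22.2 = 532 kPa.
Polytropic n=1.16: T₂ = T₁(V₁/V₂)^(n−1) = 425×(7.41)^0.16 = 586 K; P₂ = P₁(V₁/V₂)^n = 5430 kPa.
For an ideal gas ΔU = nCvΔT with Cv = R/(γ−1) = 30.8 J/(mol·K).
ΔU = 3.34×30.8×(586−425) = 16500 J.

16500 J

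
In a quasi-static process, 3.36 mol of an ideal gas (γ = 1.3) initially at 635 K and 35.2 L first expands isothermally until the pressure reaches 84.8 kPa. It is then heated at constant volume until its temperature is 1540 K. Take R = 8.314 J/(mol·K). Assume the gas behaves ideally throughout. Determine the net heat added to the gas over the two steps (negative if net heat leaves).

116000 J

P₁ = nRT₁/V₁ = 3.36×8.314×635/35.2 = 504 kPa.
Step 1 — Isothermal: T stays 635 K; PV = const ⇒ V₂ = 209 L, P₂ = 84.8 kPa.
ΔU = 0 (ideal gas, T constant).
W = nRT ln(V₂/V₁) = 3.36×8.314×635×ln(5.94) = 31600 J.
Q = ΔU + W = 31600 J.
State after step 1: P = 84.8 kPa, V = 209 L, T = 635 K.
Step 2 — Isochoric: V stays 209 L; P/T = const ⇒ T₂ = 1540 K, P₂ = 206 kPa.
W = 0 (no volume change).
ΔU = nCvΔT = 3.36×27.7×(1540−635) = 84300 J.
Q = ΔU = 84300 J.
Net over both steps: W = 31600 J, Q = 116000 J, ΔU = 84300 J.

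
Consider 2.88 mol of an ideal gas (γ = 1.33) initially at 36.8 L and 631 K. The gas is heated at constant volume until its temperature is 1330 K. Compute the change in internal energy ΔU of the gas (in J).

P₁ = nRT₁/V₁ = 2.88×8.314×631/36.8 = 411 kPa.
Isochoric: V stays 36.8 L; P/T = const ⇒ T₂ = 1330 K, P₂ = 865 kPa.
For an ideal gas ΔU = nCvΔT with Cv = R/(γ−1) = 25.2 J/(mol·K).
ΔU = 2.88×25.2×(1330−631) = 50700 J.

50700 J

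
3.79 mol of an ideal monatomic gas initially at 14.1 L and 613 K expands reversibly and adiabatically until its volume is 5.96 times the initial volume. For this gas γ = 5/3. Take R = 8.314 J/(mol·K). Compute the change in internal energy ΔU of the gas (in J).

-20200 J

P₁ = nRT₁/V₁ = 3.79×8.314×613/14.1 = 1370 kPa.
Adiabatic: TV^(γ−1) = const ⇒ T₂ = 613×(0.168)^0.667 = 186 K; PV^γ = const ⇒ P₂ = 69.9 kPa.
For an ideal gas ΔU = nCvΔT with Cv = (3/2)R = 12.5 J/(mol·K).
ΔU = 3.79×12.5×(186−613) = -20200 J.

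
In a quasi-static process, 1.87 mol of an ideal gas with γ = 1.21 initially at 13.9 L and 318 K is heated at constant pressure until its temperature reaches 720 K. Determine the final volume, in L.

31.5 L

P₁ = nRT₁/V₁ = 1.87×8.314×318/13.9 = 356 kPa.
Isobaric: P stays 356 kPa; V/T = const ⇒ T₂ = 720 K, V₂ = 31.5 L.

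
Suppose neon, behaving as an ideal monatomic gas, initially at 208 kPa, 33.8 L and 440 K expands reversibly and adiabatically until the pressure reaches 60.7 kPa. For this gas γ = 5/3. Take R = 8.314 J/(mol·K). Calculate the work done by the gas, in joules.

4100 J

n = P₁V₁/(RT₁) = 208×33.8/(8.314×440) = 1.92 mol.
Adiabatic: T₂/T₁ = (P₂/P₁)^((γ−1)/γ) ⇒ T₂ = 440×(0.292)^0.400 = 269 K; V₂ = 70.8 L.
ΔU = nCvΔT = 1.92×12.5×(269−440) = -4100 J.
Q = 0 for an adiabatic process, so W = −ΔU = 4100 J.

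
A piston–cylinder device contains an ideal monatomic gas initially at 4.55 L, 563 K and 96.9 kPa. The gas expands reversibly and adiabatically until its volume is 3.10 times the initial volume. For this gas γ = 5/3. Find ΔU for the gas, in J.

-350 J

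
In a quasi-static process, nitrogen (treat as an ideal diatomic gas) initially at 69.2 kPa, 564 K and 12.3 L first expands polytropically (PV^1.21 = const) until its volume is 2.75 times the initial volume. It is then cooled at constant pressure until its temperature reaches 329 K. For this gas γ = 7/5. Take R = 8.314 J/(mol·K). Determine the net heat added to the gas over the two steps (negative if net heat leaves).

-303 J

n = P₁V₁/(RT₁) = 69.2×12.3/(8.314×564) = 0.182 mol.
Step 1 — Polytropic n=1.21: T₂ = T₁(V₁/V₂)^(n−1) = 564×(0.364)^0.21 = 456 K; P₂ = P₁(V₁/V₂)^n = 20.3 kPa.
W = (P₁V₁−P₂V₂)/(n−1) = (69.2×12.3−20.3×33.8)/0.21 = 776 J.
ΔU = nCvΔT = 0.182×20.8×(456−564) = -407 J.
Q = ΔU + W = 368 J.
State after step 1: P = 20.3 kPa, V = 33.8 L, T = 456 K.
Step 2 — Isobaric: P stays 20.3 kPa; V/T = const ⇒ T₂ = 329 K, V₂ = 24.4 L.
W = PΔV = 20.3×(24.4−33.8) kPa·L = -192 J.
ΔU = nCvΔT = 0.182×20.8×(329−456) = -479 J.
Q = ΔU + W = nCpΔT = -671 J.
Net over both steps: W = 584 J, Q = -303 J, ΔU = -887 J.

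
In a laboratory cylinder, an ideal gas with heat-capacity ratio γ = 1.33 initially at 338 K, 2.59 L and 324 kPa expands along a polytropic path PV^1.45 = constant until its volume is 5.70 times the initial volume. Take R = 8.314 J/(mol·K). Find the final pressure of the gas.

26.0 kPa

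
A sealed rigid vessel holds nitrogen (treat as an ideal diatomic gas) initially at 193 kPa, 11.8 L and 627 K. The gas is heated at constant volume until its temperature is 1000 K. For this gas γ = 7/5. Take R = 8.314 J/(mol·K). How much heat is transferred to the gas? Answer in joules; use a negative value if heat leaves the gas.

3390 J

n = P₁V₁/(RT₁) = 193×11.8/(8.314×627) = 0.437 mol.
Isochoric: V stays 11.8 L; P/T = const ⇒ T₂ = 1000 K, P₂ = 308 kPa.
W = 0 (no volume change).
ΔU = nCvΔT = 0.437×20.8×(1000−627) = 3390 J.
Q = ΔU = 3390 J.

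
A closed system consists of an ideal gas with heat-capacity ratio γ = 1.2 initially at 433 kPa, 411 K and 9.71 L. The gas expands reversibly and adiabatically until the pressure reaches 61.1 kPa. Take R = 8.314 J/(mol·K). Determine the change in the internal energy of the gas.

-5850 J

n = P₁V₁/(RT₁) = 433×9.71/(8.314×411) = 1.23 mol.
Adiabatic: T₂/T₁ = (P₂/P₁)^((γ−1)/γ) ⇒ T₂ = 411×(0.141)^0.167 = 297 K; V₂ = 49.7 L.
For an ideal gas ΔU = nCvΔT with Cv = R/(γ−1) = 41.6 J/(mol·K).
ΔU = 1.23×41.6×(297−411) = -5850 J.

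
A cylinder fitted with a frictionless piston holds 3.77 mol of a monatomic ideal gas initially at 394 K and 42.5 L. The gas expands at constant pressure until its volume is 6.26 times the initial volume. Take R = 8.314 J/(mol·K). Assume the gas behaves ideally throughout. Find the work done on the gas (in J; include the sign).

P₁ = nRT₁/V₁ = 3.77×8.314×394/42.5 = 291 kPa.
Isobaric: P stays 291 kPa; V/T = const ⇒ T₂ = 2470 K, V₂ = 266 L.
W = PΔV = 291×(266−42.5) kPa·L = 65000 J.
Work done on the gas = −W_by = -65000 J.

-65000 J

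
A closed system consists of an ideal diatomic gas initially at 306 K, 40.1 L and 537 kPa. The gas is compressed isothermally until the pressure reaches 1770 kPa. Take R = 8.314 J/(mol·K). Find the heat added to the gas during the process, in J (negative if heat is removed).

-25700 J

n = P₁V₁/(RT₁) = 537×40.1/(8.314×306) = 8.46 mol.
Isothermal: T stays 306 K; PV = const ⇒ V₂ = 12.2 L, P₂ = 1770 kPa.
ΔU = 0 (ideal gas, T constant).
W = nRT ln(V₂/V₁) = 8.46×8.314×306×ln(0.303) = -25700 J.
Q = ΔU + W = -25700 J.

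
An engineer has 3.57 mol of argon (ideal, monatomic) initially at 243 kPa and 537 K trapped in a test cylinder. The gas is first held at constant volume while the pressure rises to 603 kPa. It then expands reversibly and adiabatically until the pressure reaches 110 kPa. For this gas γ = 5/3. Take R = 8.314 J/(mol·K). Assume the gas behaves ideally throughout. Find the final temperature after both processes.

675 K

V₁ = nRT₁/P₁ = 3.57×8.314×537/243 = 65.6 L.
Step 1 — Isochoric: V stays 65.6 L; P/T = const ⇒ T₂ = 1330 K, P₂ = 603 kPa.
W = 0 (no volume change).
ΔU = nCvΔT = 3.57×12.5×(1330−537) = 35400 J.
Q = ΔU = 35400 J.
State after step 1: P = 603 kPa, V = 65.6 L, T = 1330 K.
Step 2 — Adiabatic: T₂/T₁ = (P₂/P₁)^((γ−1)/γ) ⇒ T₂ = 1330×(0.182)^0.400 = 675 K; V₂ = 182 L.
ΔU = nCvΔT = 3.57×12.5×(675−1330) = -29300 J.
Q = 0 for an adiabatic process, so W = −ΔU = 29300 J.
Net over both steps: W = 29300 J, Q = 35400 J, ΔU = 6130 J.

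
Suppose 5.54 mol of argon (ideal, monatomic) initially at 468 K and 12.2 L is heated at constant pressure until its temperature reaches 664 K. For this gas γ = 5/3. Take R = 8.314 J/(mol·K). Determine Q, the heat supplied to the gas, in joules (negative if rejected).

22600 J

P₁ = nRT₁/V₁ = 5.54×8.314×468/12.2 = 1770 kPa.
Isobaric: P stays 1770 kPa; V/T = const ⇒ T₂ = 664 K, V₂ = 17.3 L.
W = PΔV = 1770×(17.3−12.2) kPa·L = 9030 J.
ΔU = nCvΔT = 5.54×12.5×(664−468) = 13500 J.
Q = ΔU + W = nCpΔT = 22600 J.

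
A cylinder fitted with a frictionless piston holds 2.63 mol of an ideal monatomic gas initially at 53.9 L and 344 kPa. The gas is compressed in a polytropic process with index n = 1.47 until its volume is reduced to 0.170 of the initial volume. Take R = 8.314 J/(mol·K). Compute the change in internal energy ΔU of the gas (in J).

T₁ = P₁V₁/(nR) = 344×53.9/(2.63×8.314) = 848 K.
Polytropic n=1.47: T₂ = T₁(V₁/V₂)^(n−1) = 848×(5.88)^0.47 = 1950 K; P₂ = P₁(V₁/V₂)^n = 4650 kPa.
For an ideal gas ΔU = nCvΔT with Cv = (3/2)R = 12.5 J/(mol·K).
ΔU = 2.63×12.5×(1950−848) = 36200 J.

36200 J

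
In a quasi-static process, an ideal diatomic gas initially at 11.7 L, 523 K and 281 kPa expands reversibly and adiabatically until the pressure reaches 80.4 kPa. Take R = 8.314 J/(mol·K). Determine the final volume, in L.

28.6 L

Adiabatic: T₂/T₁ = (P₂/P₁)^((γ−1)/γ) ⇒ T₂ = 523×(0.286)^0.286 = 366 K; V₂ = 28.6 L.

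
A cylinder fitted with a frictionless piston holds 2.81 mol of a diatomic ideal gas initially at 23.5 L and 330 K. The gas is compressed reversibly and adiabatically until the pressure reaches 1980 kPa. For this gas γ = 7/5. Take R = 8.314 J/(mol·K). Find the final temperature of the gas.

552 K

P₁ = nRT₁/V₁ = 2.81×8.314×330/23.5 = 328 kPa.
Adiabatic: T₂/T₁ = (P₂/P₁)^((γ−1)/γ) ⇒ T₂ = 330×(6.04)^0.286 = 552 K; V₂ = 6.51 L.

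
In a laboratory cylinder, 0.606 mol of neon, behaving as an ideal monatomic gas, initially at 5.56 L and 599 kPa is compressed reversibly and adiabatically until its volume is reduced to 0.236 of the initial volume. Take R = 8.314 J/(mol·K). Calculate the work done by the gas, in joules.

-8090 J

T₁ = P₁V₁/(nR) = 599×5.56/(0.606×8.314) = 661 K.
Adiabatic: TV^(γ−1) = const ⇒ T₂ = 661×(4.24)^0.667 = 1730 K; PV^γ = const ⇒ P₂ = 6650 kPa.
ΔU = nCvΔT = 0.606×12.5×(1730−661) = 8090 J.
Q = 0 for an adiabatic process, so W = −ΔU = -8090 J.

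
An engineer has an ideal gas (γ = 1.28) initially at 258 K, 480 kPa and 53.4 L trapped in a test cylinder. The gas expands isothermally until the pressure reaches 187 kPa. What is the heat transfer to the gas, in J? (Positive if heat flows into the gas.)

n = P₁V₁/(RT₁) = 480×53.4/(8.314×258) = 11.9 mol.
Isothermal: T stays 258 K; PV = const ⇒ V₂ = 137 L, P₂ = 187 kPa.
ΔU = 0 (ideal gas, T constant).
W = nRT ln(V₂/V₁) = 11.9×8.314×258×ln(2.57) = 24200 J.
Q = ΔU + W = 24200 J.

24200 J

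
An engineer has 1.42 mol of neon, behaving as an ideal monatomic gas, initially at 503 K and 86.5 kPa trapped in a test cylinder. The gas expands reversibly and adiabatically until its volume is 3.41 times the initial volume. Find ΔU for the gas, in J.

-4980 J

V₁ = nRT₁/P₁ = 1.42×8.314×503/86.5 = 68.7 L.
Adiabatic: TV^(γ−1) = const ⇒ T₂ = 503×(0.293)^0.667 = 222 K; PV^γ = const ⇒ P₂ = 11.2 kPa.
For an ideal gas ΔU = nCvΔT with Cv = (3/2)R = 12.5 J/(mol·K).
ΔU = 1.42×12.5×(222−503) = -4980 J.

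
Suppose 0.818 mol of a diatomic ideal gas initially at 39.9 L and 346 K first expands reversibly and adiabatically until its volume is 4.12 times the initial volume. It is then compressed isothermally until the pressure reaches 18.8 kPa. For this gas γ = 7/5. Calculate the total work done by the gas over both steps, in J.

1420 J

P₁ = nRT₁/V₁ = 0.818×8.314×346/39.9 = 59.0 kPa.
Step 1 — Adiabatic: TV^(γ−1) = const ⇒ T₂ = 346×(0.243)^0.400 = 196 K; PV^γ = const ⇒ P₂ = 8.12 kPa.
ΔU = nCvΔT = 0.818×20.8×(196−346) = -2540 J.
Q = 0 for an adiabatic process, so W = −ΔU = 2540 J.
State after step 1: P = 8.12 kPa, V = 164 L, T = 196 K.
Step 2 — Isothermal: T stays 196 K; PV = const ⇒ V₂ = 71.0 L, P₂ = 18.8 kPa.
ΔU = 0 (ideal gas, T constant).
W = nRT ln(V₂/V₁) = 0.818×8.314×196×ln(0.432) = -1120 J.
Q = ΔU + W = -1120 J.
Net over both steps: W = 1420 J, Q = -1120 J, ΔU = -2540 J.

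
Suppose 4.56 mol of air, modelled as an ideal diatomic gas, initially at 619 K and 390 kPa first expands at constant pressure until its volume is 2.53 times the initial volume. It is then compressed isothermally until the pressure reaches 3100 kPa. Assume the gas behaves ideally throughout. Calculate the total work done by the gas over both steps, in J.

-87200 J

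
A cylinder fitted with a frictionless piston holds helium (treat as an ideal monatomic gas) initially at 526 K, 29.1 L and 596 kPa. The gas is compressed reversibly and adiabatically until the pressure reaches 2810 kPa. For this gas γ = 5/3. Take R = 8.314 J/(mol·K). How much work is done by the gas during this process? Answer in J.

-22400 J

n = P₁V₁/(RT₁) = 596×29.1/(8.314×526) = 3.97 mol.
Adiabatic: T₂/T₁ = (P₂/P₁)^((γ−1)/γ) ⇒ T₂ = 526×(4.71)^0.400 = 978 K; V₂ = 11.5 L.
ΔU = nCvΔT = 3.97×12.5×(978−526) = 22400 J.
Q = 0 for an adiabatic process, so W = −ΔU = -22400 J.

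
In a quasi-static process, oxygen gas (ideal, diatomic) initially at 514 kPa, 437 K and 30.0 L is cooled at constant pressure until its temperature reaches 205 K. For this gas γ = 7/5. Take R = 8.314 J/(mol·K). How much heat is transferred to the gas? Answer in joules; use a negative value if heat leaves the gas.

-28700 J

n = P₁V₁/(RT₁) = 514×30.0/(8.314×437) = 4.24 mol.
Isobaric: P stays 514 kPa; V/T = const ⇒ T₂ = 205 K, V₂ = 14.1 L.
W = PΔV = 514×(14.1−30.0) kPa·L = -8190 J.
ΔU = nCvΔT = 4.24×20.8×(205−437) = -20500 J.
Q = ΔU + W = nCpΔT = -28700 J.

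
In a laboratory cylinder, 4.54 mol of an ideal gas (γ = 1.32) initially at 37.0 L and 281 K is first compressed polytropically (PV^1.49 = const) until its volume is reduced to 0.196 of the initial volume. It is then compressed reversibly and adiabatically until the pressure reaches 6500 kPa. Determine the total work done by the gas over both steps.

-39900 J

P₁ = nRT₁/V₁ = 4.54×8.314×281/37.0 = 287 kPa.
Step 1 — Polytropic n=1.49: T₂ = T₁(V₁/V₂)^(n−1) = 281×(5.10)^0.49 = 624 K; P₂ = P₁(V₁/V₂)^n = 3250 kPa.
W = (P₁V₁−P₂V₂)/(n−1) = (287×37.0−3250×7.25)/0.49 = -26500 J.
ΔU = nCvΔT = 4.54×26.0×(624−281) = 40500 J.
Q = ΔU + W = 14100 J.
State after step 1: P = 3250 kPa, V = 7.25 L, T = 624 K.
Step 2 — Adiabatic: T₂/T₁ = (P₂/P₁)^((γ−1)/γ) ⇒ T₂ = 624×(2.00)^0.242 = 739 K; V₂ = 4.29 L.
ΔU = nCvΔT = 4.54×26.0×(739−624) = 13500 J.
Q = 0 for an adiabatic process, so W = −ΔU = -13500 J.
Net over both steps: W = -39900 J, Q = 14100 J, ΔU = 54000 J.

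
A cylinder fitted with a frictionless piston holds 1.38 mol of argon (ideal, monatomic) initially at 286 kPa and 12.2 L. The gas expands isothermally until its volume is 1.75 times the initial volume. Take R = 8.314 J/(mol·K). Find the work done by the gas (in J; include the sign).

1950 J

T₁ = P₁V₁/(nR) = 286×12.2/(1.38×8.314) = 304 K.
Isothermal: T stays 304 K; PV = const ⇒ V₂ = 21.3 L, P₂ = 163 kPa.
W = nRT ln(V₂/V₁) = 1.38×8.314×304×ln(1.75) = 1950 J.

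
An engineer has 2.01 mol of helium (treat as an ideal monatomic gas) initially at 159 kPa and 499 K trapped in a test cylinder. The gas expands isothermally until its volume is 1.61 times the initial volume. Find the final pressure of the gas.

V₁ = nRT₁/P₁ = 2.01×8.314×499/159 = 52.4 L.
Isothermal: T stays 499 K; PV = const ⇒ V₂ = 84.4 L, P₂ = 98.8 kPa.

98.8 kPa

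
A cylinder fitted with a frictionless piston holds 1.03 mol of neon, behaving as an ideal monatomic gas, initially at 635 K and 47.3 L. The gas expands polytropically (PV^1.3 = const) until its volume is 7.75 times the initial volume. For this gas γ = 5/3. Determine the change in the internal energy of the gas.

P₁ = nRT₁/V₁ = 1.03×8.314×635/47.3 = 115 kPa.
Polytropic n=1.3: T₂ = T₁(V₁/V₂)^(n−1) = 635×(0.129)^0.30 = 344 K; P₂ = P₁(V₁/V₂)^n = 8.03 kPa.
For an ideal gas ΔU = nCvΔT with Cv = (3/2)R = 12.5 J/(mol·K).
ΔU = 1.03×12.5×(344−635) = -3740 J.

-3740 J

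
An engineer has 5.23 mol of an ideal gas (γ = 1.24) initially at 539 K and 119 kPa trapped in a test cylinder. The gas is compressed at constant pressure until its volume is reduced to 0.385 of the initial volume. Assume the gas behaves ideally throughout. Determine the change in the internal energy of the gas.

-60100 J

V₁ = nRT₁/P₁ = 5.23×8.314×539/119 = 197 L.
Isobaric: P stays 119 kPa; V/T = const ⇒ T₂ = 208 K, V₂ = 75.8 L.
For an ideal gas ΔU = nCvΔT with Cv = R/(γ−1) = 34.6 J/(mol·K).
ΔU = 5.23×34.6×(208−539) = -60100 J.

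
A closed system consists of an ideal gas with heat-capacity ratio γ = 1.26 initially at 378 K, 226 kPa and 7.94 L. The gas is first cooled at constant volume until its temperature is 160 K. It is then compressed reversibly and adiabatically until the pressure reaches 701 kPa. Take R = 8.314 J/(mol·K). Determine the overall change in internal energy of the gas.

n = P₁V₁/(RT₁) = 226×7.94/(8.314×378) = 0.571 mol.
Step 1 — Isochoric: V stays 7.94 L; P/T = const ⇒ T₂ = 160 K, P₂ = 95.7 kPa.
W = 0 (no volume change).
ΔU = nCvΔT = 0.571×32.0×(160−378) = -3980 J.
Q = ΔU = -3980 J.
State after step 1: P = 95.7 kPa, V = 7.94 L, T = 160 K.
Step 2 — Adiabatic: T₂/T₁ = (P₂/P₁)^((γ−1)/γ) ⇒ T₂ = 160×(7.33)^0.206 = 241 K; V₂ = 1.63 L.
ΔU = nCvΔT = 0.571×32.0×(241−160) = 1480 J.
Q = 0 for an adiabatic process, so W = −ΔU = -1480 J.
Net over both steps: W = -1480 J, Q = -3980 J, ΔU = -2500 J.

-2500 J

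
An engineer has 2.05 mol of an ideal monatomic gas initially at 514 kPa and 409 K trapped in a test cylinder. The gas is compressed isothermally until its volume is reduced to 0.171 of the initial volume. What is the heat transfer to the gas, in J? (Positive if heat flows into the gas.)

-12300 J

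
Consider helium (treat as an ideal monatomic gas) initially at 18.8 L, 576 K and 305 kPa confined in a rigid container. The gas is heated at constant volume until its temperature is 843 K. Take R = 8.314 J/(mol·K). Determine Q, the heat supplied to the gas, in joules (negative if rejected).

3990 J

n = P₁V₁/(RT₁) = 305×18.8/(8.314×576) = 1.20 mol.
Isochoric: V stays 18.8 L; P/T = const ⇒ T₂ = 843 K, P₂ = 446 kPa.
W = 0 (no volume change).
ΔU = nCvΔT = 1.20×12.5×(843−576) = 3990 J.
Q = ΔU = 3990 J.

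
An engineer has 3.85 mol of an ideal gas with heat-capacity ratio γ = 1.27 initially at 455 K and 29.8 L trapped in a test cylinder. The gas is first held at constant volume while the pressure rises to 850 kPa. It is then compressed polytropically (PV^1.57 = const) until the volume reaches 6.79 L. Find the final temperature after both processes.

P₁ = nRT₁/V₁ = 3.85×8.314×455/29.8 = 489 kPa.
Step 1 — Isochoric: V stays 29.8 L; P/T = const ⇒ T₂ = 791 K, P₂ = 850 kPa.
W = 0 (no volume change).
ΔU = nCvΔT = 3.85×30.8×(791−455) = 39900 J.
Q = ΔU = 39900 J.
State after step 1: P = 850 kPa, V = 29.8 L, T = 791 K.
Step 2 — Polytropic n=1.57: T₂ = T₁(V₁/V₂)^(n−1) = 791×(4.39)^0.57 = 1840 K; P₂ = P₁(V₁/V₂)^n = 8670 kPa.
W = (P₁V₁−P₂V₂)/(n−1) = (850×29.8−8670×6.79)/0.57 = -58800 J.
ΔU = nCvΔT = 3.85×30.8×(1840−791) = 124000 J.
Q = ΔU + W = 65300 J.
Net over both steps: W = -58800 J, Q = 105000 J, ΔU = 164000 J.

1840 K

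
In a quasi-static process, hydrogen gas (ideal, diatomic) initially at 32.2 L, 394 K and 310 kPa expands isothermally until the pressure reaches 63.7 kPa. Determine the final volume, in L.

157 L

Isothermal: T stays 394 K; PV = const ⇒ V₂ = 157 L, P₂ = 63.7 kPa.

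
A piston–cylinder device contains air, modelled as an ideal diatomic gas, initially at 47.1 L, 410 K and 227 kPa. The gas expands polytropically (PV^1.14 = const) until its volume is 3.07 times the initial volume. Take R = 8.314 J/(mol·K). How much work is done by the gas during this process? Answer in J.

11100 J

n = P₁V₁/(RT₁) = 227×47.1/(8.314×410) = 3.14 mol.
Polytropic n=1.14: T₂ = T₁(V₁/V₂)^(n−1) = 410×(0.326)^0.14 = 350 K; P₂ = P₁(V₁/V₂)^n = 63.2 kPa.
W = (P₁V₁−P₂V₂)/(n−1) = (227×47.1−63.2×145)/0.14 = 11100 J.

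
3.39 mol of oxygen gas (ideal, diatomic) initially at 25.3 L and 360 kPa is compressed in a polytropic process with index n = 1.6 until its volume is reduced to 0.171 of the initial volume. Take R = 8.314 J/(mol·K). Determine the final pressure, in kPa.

T₁ = P₁V₁/(nR) = 360×25.3/(3.39×8.314) = 323 K.
Polytropic n=1.6: T₂ = T₁(V₁/V₂)^(n−1) = 323×(5.85)^0.60 = 932 K; P₂ = P₁(V₁/V₂)^n = 6070 kPa.

6070 kPa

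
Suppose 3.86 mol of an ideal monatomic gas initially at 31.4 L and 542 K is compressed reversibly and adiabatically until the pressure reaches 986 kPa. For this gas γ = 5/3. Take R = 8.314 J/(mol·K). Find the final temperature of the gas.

P₁ = nRT₁/V₁ = 3.86×8.314×542/31.4 = 554 kPa.
Adiabatic: T₂/T₁ = (P₂/P₁)^((γ−1)/γ) ⇒ T₂ = 542×(1.78)^0.400 = 683 K; V₂ = 22.2 L.

683 K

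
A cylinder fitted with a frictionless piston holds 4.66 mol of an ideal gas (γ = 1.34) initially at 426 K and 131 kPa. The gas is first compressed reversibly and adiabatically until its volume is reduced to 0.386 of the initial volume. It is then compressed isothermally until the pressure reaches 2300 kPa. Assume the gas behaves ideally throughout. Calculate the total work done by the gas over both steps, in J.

-54800 J

V₁ = nRT₁/P₁ = 4.66×8.314×426/131 = 126 L.
Step 1 — Adiabatic: TV^(γ−1) = const ⇒ T₂ = 426×(2.59)^0.340 = 589 K; PV^γ = const ⇒ P₂ = 469 kPa.
ΔU = nCvΔT = 4.66×24.5×(589−426) = 18600 J.
Q = 0 for an adiabatic process, so W = −ΔU = -18600 J.
State after step 1: P = 469 kPa, V = 48.6 L, T = 589 K.
Step 2 — Isothermal: T stays 589 K; PV = const ⇒ V₂ = 9.92 L, P₂ = 2300 kPa.
ΔU = 0 (ideal gas, T constant).
W = nRT ln(V₂/V₁) = 4.66×8.314×589×ln(0.204) = -36300 J.
Q = ΔU + W = -36300 J.
Net over both steps: W = -54800 J, Q = -36300 J, ΔU = 18600 J.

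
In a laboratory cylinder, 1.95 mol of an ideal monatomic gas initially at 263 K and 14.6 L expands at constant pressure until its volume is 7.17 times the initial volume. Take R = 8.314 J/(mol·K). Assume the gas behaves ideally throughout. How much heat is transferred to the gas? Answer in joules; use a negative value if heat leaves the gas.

P₁ = nRT₁/V₁ = 1.95×8.314×263/14.6 = 292 kPa.
Isobaric: P stays 292 kPa; V/T = const ⇒ T₂ = 1890 K, V₂ = 105 L.
W = PΔV = 292×(105−14.6) kPa·L = 26300 J.
ΔU = nCvΔT = 1.95×12.5×(1890−263) = 39500 J.
Q = ΔU + W = nCpΔT = 65800 J.

65800 J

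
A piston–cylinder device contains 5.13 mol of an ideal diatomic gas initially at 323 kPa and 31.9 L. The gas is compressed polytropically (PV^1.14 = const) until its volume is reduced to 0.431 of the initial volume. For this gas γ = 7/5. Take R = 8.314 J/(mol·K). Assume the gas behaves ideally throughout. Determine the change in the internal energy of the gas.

3220 J

T₁ = P₁V₁/(nR) = 323×31.9/(5.13×8.314) = 242 K.
Polytropic n=1.14: T₂ = T₁(V₁/V₂)^(n−1) = 242×(2.32)^0.14 = 272 K; P₂ = P₁(V₁/V₂)^n = 843 kPa.
For an ideal gas ΔU = nCvΔT with Cv = (5/2)R = 20.8 J/(mol·K).
ΔU = 5.13×20.8×(272−242) = 3220 J.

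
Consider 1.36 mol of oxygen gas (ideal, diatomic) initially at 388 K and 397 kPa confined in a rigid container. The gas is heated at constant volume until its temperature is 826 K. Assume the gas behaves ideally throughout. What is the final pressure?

845 kPa

V₁ = nRT₁/P₁ = 1.36×8.314×388/397 = 11.1 L.
Isochoric: V stays 11.1 L; P/T = const ⇒ T₂ = 826 K, P₂ = 845 kPa.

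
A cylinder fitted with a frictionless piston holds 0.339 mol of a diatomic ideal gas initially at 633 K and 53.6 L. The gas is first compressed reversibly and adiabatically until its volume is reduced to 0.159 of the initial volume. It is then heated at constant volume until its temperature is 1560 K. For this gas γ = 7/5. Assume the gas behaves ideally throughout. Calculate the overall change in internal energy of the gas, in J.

6530 J

P₁ = nRT₁/V₁ = 0.339×8.314×633/53.6 = 33.3 kPa.
Step 1 — Adiabatic: TV^(γ−1) = const ⇒ T₂ = 633×(6.29)^0.400 = 1320 K; PV^γ = const ⇒ P₂ = 437 kPa.
ΔU = nCvΔT = 0.339×20.8×(1320−633) = 4850 J.
Q = 0 for an adiabatic process, so W = −ΔU = -4850 J.
State after step 1: P = 437 kPa, V = 8.52 L, T = 1320 K.
Step 2 — Isochoric: V stays 8.52 L; P/T = const ⇒ T₂ = 1560 K, P₂ = 516 kPa.
W = 0 (no volume change).
ΔU = nCvΔT = 0.339×20.8×(1560−1320) = 1690 J.
Q = ΔU = 1690 J.
Net over both steps: W = -4850 J, Q = 1690 J, ΔU = 6530 J.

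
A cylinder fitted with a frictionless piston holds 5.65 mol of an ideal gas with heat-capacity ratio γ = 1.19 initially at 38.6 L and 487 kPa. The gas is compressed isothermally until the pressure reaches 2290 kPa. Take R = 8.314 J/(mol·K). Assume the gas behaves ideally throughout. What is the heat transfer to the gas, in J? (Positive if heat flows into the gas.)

-29100 J

T₁ = P₁V₁/(nR) = 487×38.6/(5.65×8.314) = 400 K.
Isothermal: T stays 400 K; PV = const ⇒ V₂ = 8.21 L, P₂ = 2290 kPa.
ΔU = 0 (ideal gas, T constant).
W = nRT ln(V₂/V₁) = 5.65×8.314×400×ln(0.213) = -29100 J.
Q = ΔU + W = -29100 J.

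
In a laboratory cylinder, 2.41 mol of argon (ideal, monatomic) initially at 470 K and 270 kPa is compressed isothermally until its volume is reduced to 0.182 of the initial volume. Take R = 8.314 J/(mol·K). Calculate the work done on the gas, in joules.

V₁ = nRT₁/P₁ = 2.41×8.314×470/270 = 34.9 L.
Isothermal: T stays 470 K; PV = const ⇒ V₂ = 6.35 L, P₂ = 1480 kPa.
W = nRT ln(V₂/V₁) = 2.41×8.314×470×ln(0.182) = -16000 J.
Work done on the gas = −W_by = 16000 J.

16000 J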